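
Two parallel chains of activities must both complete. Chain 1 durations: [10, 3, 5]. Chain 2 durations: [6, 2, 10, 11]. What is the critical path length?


Path A total = 10 + 3 + 5 = 18
Path B total = 6 + 2 + 10 + 11 = 29
Critical path = longest path = max(18, 29) = 29

29


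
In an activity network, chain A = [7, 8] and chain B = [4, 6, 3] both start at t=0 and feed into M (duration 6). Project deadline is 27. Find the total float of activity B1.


Forward pass: ES(B1) = sum of predecessors on chain B = 0
EF = ES + duration = 0 + 4 = 4
Backward pass: LF(M) = deadline = 27; LS(M) = 27 - 6 = 21
LF(B1) = LS(M) - sum(successors on chain B) = 21 - 9 = 12
LS = LF - duration = 12 - 4 = 8
Total float = LS - ES = 8 - 0 = 8

8


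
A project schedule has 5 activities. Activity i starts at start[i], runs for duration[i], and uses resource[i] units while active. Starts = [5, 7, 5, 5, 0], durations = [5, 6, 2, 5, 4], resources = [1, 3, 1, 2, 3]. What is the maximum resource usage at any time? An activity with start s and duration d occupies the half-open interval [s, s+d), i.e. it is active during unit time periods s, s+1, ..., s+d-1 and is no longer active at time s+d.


Each activity i is active on [start_i, start_i + duration_i).
Compute total resource usage per time slot:
  t=0: active resources = [3], total = 3
  t=1: active resources = [3], total = 3
  t=2: active resources = [3], total = 3
  t=3: active resources = [3], total = 3
  t=4: active resources = [], total = 0
  t=5: active resources = [1, 1, 2], total = 4
  t=6: active resources = [1, 1, 2], total = 4
  t=7: active resources = [1, 3, 2], total = 6
  t=8: active resources = [1, 3, 2], total = 6
  t=9: active resources = [1, 3, 2], total = 6
  t=10: active resources = [3], total = 3
  t=11: active resources = [3], total = 3
  t=12: active resources = [3], total = 3
Peak resource demand = 6

6


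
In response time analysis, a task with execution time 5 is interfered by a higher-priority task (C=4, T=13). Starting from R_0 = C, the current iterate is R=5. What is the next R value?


R_next = C + ceil(R_prev / T_hp) * C_hp
ceil(5 / 13) = ceil(0.3846) = 1
Interference = 1 * 4 = 4
R_next = 5 + 4 = 9

9


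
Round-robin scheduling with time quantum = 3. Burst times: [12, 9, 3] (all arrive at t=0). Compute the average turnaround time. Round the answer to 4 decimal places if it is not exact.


Time quantum = 3
Execution trace:
  J1 runs 3 units, time = 3
  J2 runs 3 units, time = 6
  J3 runs 3 units, time = 9
  J1 runs 3 units, time = 12
  J2 runs 3 units, time = 15
  J1 runs 3 units, time = 18
  J2 runs 3 units, time = 21
  J1 runs 3 units, time = 24
Finish times: [24, 21, 9]
Average turnaround = 54/3 = 18.0

18.0


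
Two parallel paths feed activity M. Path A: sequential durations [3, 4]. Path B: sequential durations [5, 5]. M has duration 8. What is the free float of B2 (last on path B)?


ES(B2) = sum of predecessors on chain B = 5
EF(B2) = ES + duration = 5 + 5 = 10
Successor of B2 is M. ES(M) = max(sum(A), sum(B)) = max(7, 10) = 10
Free float = ES(successor) - EF(current) = 10 - 10 = 0

0


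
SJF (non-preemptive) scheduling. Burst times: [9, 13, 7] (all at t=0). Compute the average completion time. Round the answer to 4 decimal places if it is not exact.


SJF order (ascending): [7, 9, 13]
Completion times:
  Job 1: burst=7, C=7
  Job 2: burst=9, C=16
  Job 3: burst=13, C=29
Average completion = 52/3 = 17.3333

17.3333


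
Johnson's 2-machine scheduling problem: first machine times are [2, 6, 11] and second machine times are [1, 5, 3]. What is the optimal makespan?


Apply Johnson's rule:
  Group 1 (a <= b): []
  Group 2 (a > b): [(2, 6, 5), (3, 11, 3), (1, 2, 1)]
Optimal job order: [2, 3, 1]
Schedule:
  Job 2: M1 done at 6, M2 done at 11
  Job 3: M1 done at 17, M2 done at 20
  Job 1: M1 done at 19, M2 done at 21
Makespan = 21

21


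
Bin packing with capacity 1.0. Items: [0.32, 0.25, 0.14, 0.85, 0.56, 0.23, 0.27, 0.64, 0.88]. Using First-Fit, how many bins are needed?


Place items sequentially using First-Fit:
  Item 0.32 -> new Bin 1
  Item 0.25 -> Bin 1 (now 0.57)
  Item 0.14 -> Bin 1 (now 0.71)
  Item 0.85 -> new Bin 2
  Item 0.56 -> new Bin 3
  Item 0.23 -> Bin 1 (now 0.94)
  Item 0.27 -> Bin 3 (now 0.83)
  Item 0.64 -> new Bin 4
  Item 0.88 -> new Bin 5
Total bins used = 5

5


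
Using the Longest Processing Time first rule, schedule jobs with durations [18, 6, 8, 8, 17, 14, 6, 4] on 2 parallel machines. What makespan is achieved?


Sort jobs in decreasing order (LPT): [18, 17, 14, 8, 8, 6, 6, 4]
Assign each job to the least loaded machine:
  Machine 1: jobs [18, 8, 8, 6], load = 40
  Machine 2: jobs [17, 14, 6, 4], load = 41
Makespan = max load = 41

41


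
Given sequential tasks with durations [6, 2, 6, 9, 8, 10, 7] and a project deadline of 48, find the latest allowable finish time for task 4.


LF(activity 4) = deadline - sum of successor durations
Successors: activities 5 through 7 with durations [8, 10, 7]
Sum of successor durations = 25
LF = 48 - 25 = 23

23


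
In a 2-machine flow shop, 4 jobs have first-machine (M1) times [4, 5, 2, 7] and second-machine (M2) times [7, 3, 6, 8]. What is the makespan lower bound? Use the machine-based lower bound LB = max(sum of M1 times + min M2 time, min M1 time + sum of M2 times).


LB1 = sum(M1 times) + min(M2 times) = 18 + 3 = 21
LB2 = min(M1 times) + sum(M2 times) = 2 + 24 = 26
Lower bound = max(LB1, LB2) = max(21, 26) = 26

26


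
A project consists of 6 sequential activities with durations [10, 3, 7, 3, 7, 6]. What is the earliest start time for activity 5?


Activity 5 starts after activities 1 through 4 complete.
Predecessor durations: [10, 3, 7, 3]
ES = 10 + 3 + 7 + 3 = 23

23


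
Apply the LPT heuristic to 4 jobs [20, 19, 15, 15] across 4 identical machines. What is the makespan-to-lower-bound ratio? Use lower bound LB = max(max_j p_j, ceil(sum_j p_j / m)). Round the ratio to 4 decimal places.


LPT order: [20, 19, 15, 15]
Machine loads after assignment: [20, 19, 15, 15]
LPT makespan = 20
Lower bound = max(max_job, ceil(total/4)) = max(20, 18) = 20
Ratio = 20 / 20 = 1.0

1.0


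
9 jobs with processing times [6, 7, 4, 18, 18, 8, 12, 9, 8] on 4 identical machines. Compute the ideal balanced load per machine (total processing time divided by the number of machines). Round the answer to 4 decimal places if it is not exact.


Total processing time = 6 + 7 + 4 + 18 + 18 + 8 + 12 + 9 + 8 = 90
Number of machines = 4
Ideal balanced load = 90 / 4 = 22.5

22.5


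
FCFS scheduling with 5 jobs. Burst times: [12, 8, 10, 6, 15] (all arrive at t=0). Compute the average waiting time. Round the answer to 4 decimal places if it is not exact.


FCFS order (as given): [12, 8, 10, 6, 15]
Waiting times:
  Job 1: wait = 0
  Job 2: wait = 12
  Job 3: wait = 20
  Job 4: wait = 30
  Job 5: wait = 36
Sum of waiting times = 98
Average waiting time = 98/5 = 19.6

19.6


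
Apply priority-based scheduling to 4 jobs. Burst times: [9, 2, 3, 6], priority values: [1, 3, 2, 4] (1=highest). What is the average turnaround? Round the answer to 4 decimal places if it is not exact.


Sort by priority (ascending = highest first):
Order: [(1, 9), (2, 3), (3, 2), (4, 6)]
Completion times:
  Priority 1, burst=9, C=9
  Priority 2, burst=3, C=12
  Priority 3, burst=2, C=14
  Priority 4, burst=6, C=20
Average turnaround = 55/4 = 13.75

13.75


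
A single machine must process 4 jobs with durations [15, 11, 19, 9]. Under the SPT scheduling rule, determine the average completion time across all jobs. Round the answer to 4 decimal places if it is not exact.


Sort jobs by processing time (SPT order): [9, 11, 15, 19]
Compute completion times sequentially:
  Job 1: processing = 9, completes at 9
  Job 2: processing = 11, completes at 20
  Job 3: processing = 15, completes at 35
  Job 4: processing = 19, completes at 54
Sum of completion times = 118
Average completion time = 118/4 = 29.5

29.5


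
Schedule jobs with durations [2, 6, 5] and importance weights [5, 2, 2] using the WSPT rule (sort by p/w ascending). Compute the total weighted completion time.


Compute p/w ratios and sort ascending (WSPT): [(2, 5), (5, 2), (6, 2)]
Compute weighted completion times:
  Job (p=2,w=5): C=2, w*C=5*2=10
  Job (p=5,w=2): C=7, w*C=2*7=14
  Job (p=6,w=2): C=13, w*C=2*13=26
Total weighted completion time = 50

50


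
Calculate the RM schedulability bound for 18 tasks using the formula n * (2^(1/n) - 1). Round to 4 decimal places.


Compute 2^(1/18) = 1.0392592260
Subtract 1: 1.0392592260 - 1 = 0.0392592260
Multiply by n: 18 * 0.0392592260 = 0.7066660680
Round to 4 dp: 0.7067

0.7067


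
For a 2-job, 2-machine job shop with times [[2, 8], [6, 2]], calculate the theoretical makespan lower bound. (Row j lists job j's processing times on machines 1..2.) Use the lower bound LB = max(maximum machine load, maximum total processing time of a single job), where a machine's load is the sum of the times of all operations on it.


Machine loads:
  Machine 1: 2 + 6 = 8
  Machine 2: 8 + 2 = 10
Max machine load = 10
Job totals:
  Job 1: 10
  Job 2: 8
Max job total = 10
Lower bound = max(10, 10) = 10

10


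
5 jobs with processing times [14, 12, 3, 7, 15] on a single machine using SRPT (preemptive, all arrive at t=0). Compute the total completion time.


Since all jobs arrive at t=0, SRPT equals SPT ordering.
SPT order: [3, 7, 12, 14, 15]
Completion times:
  Job 1: p=3, C=3
  Job 2: p=7, C=10
  Job 3: p=12, C=22
  Job 4: p=14, C=36
  Job 5: p=15, C=51
Total completion time = 3 + 10 + 22 + 36 + 51 = 122

122


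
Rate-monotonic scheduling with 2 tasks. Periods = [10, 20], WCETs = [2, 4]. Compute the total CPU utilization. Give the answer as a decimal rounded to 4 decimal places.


Compute individual utilizations (exact fractions):
  Task 1: C/T = 2/10 = 1/5 (approx. 0.2)
  Task 2: C/T = 4/20 = 1/5 (approx. 0.2)
Total utilization U = 1/5 + 1/5 = 2/5
Rounded to 4 decimal places: U = 0.4000
RM (Liu & Layland) bound for 2 tasks = 0.828427; compare with U = 2/5 (approx. 0.400000)
U <= bound, so schedulable by RM sufficient condition.

0.4000


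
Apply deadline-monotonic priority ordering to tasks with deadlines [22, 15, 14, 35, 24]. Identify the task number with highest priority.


Sort tasks by relative deadline (ascending):
  Task 3: deadline = 14
  Task 2: deadline = 15
  Task 1: deadline = 22
  Task 5: deadline = 24
  Task 4: deadline = 35
Priority order (highest first): [3, 2, 1, 5, 4]
Highest priority task = 3

3


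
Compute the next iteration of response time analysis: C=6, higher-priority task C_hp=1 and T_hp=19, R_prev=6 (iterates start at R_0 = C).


R_next = C + ceil(R_prev / T_hp) * C_hp
ceil(6 / 19) = ceil(0.3158) = 1
Interference = 1 * 1 = 1
R_next = 6 + 1 = 7

7


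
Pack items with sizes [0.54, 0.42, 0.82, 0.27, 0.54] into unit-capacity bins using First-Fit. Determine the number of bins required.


Place items sequentially using First-Fit:
  Item 0.54 -> new Bin 1
  Item 0.42 -> Bin 1 (now 0.96)
  Item 0.82 -> new Bin 2
  Item 0.27 -> new Bin 3
  Item 0.54 -> Bin 3 (now 0.81)
Total bins used = 3

3


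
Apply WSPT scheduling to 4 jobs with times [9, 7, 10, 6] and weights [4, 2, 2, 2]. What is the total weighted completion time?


Compute p/w ratios and sort ascending (WSPT): [(9, 4), (6, 2), (7, 2), (10, 2)]
Compute weighted completion times:
  Job (p=9,w=4): C=9, w*C=4*9=36
  Job (p=6,w=2): C=15, w*C=2*15=30
  Job (p=7,w=2): C=22, w*C=2*22=44
  Job (p=10,w=2): C=32, w*C=2*32=64
Total weighted completion time = 174

174


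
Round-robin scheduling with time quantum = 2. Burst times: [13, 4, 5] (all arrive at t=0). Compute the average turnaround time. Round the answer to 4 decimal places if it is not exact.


Time quantum = 2
Execution trace:
  J1 runs 2 units, time = 2
  J2 runs 2 units, time = 4
  J3 runs 2 units, time = 6
  J1 runs 2 units, time = 8
  J2 runs 2 units, time = 10
  J3 runs 2 units, time = 12
  J1 runs 2 units, time = 14
  J3 runs 1 units, time = 15
  J1 runs 2 units, time = 17
  J1 runs 2 units, time = 19
  J1 runs 2 units, time = 21
  J1 runs 1 units, time = 22
Finish times: [22, 10, 15]
Average turnaround = 47/3 = 15.6667

15.6667


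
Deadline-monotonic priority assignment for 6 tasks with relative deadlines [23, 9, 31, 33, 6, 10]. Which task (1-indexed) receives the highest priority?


Sort tasks by relative deadline (ascending):
  Task 5: deadline = 6
  Task 2: deadline = 9
  Task 6: deadline = 10
  Task 1: deadline = 23
  Task 3: deadline = 31
  Task 4: deadline = 33
Priority order (highest first): [5, 2, 6, 1, 3, 4]
Highest priority task = 5

5


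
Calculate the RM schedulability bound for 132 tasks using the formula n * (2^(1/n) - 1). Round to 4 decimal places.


Compute 2^(1/132) = 1.0052649263
Subtract 1: 1.0052649263 - 1 = 0.0052649263
Multiply by n: 132 * 0.0052649263 = 0.6949702716
Round to 4 dp: 0.6950

0.6950


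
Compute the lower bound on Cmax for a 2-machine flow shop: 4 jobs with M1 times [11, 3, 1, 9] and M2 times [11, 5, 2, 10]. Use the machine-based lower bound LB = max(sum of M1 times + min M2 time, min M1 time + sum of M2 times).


LB1 = sum(M1 times) + min(M2 times) = 24 + 2 = 26
LB2 = min(M1 times) + sum(M2 times) = 1 + 28 = 29
Lower bound = max(LB1, LB2) = max(26, 29) = 29

29


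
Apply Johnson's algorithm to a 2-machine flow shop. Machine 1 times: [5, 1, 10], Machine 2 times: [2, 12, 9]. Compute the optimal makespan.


Apply Johnson's rule:
  Group 1 (a <= b): [(2, 1, 12)]
  Group 2 (a > b): [(3, 10, 9), (1, 5, 2)]
Optimal job order: [2, 3, 1]
Schedule:
  Job 2: M1 done at 1, M2 done at 13
  Job 3: M1 done at 11, M2 done at 22
  Job 1: M1 done at 16, M2 done at 24
Makespan = 24

24


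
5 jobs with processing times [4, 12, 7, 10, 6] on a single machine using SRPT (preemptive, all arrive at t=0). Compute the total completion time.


Since all jobs arrive at t=0, SRPT equals SPT ordering.
SPT order: [4, 6, 7, 10, 12]
Completion times:
  Job 1: p=4, C=4
  Job 2: p=6, C=10
  Job 3: p=7, C=17
  Job 4: p=10, C=27
  Job 5: p=12, C=39
Total completion time = 4 + 10 + 17 + 27 + 39 = 97

97


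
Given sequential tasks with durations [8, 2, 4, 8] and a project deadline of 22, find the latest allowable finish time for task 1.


LF(activity 1) = deadline - sum of successor durations
Successors: activities 2 through 4 with durations [2, 4, 8]
Sum of successor durations = 14
LF = 22 - 14 = 8

8


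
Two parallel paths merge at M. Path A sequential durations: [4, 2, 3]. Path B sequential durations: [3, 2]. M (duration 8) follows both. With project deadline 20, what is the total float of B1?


Forward pass: ES(B1) = sum of predecessors on chain B = 0
EF = ES + duration = 0 + 3 = 3
Backward pass: LF(M) = deadline = 20; LS(M) = 20 - 8 = 12
LF(B1) = LS(M) - sum(successors on chain B) = 12 - 2 = 10
LS = LF - duration = 10 - 3 = 7
Total float = LS - ES = 7 - 0 = 7

7


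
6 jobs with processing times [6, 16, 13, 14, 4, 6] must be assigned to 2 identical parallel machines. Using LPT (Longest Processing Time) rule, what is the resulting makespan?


Sort jobs in decreasing order (LPT): [16, 14, 13, 6, 6, 4]
Assign each job to the least loaded machine:
  Machine 1: jobs [16, 6, 6], load = 28
  Machine 2: jobs [14, 13, 4], load = 31
Makespan = max load = 31

31


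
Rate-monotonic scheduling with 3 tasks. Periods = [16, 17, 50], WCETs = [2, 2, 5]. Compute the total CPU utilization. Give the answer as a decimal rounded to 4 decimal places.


Compute individual utilizations (exact fractions):
  Task 1: C/T = 2/16 = 1/8 (approx. 0.125)
  Task 2: C/T = 2/17 (approx. 0.1176)
  Task 3: C/T = 5/50 = 1/10 (approx. 0.1)
Total utilization U = 1/8 + 2/17 + 1/10 = 233/680
Rounded to 4 decimal places: U = 0.3426
RM (Liu & Layland) bound for 3 tasks = 0.779763; compare with U = 233/680 (approx. 0.342647)
U <= bound, so schedulable by RM sufficient condition.

0.3426


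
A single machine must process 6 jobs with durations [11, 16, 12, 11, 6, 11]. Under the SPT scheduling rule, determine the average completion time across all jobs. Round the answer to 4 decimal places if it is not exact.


Sort jobs by processing time (SPT order): [6, 11, 11, 11, 12, 16]
Compute completion times sequentially:
  Job 1: processing = 6, completes at 6
  Job 2: processing = 11, completes at 17
  Job 3: processing = 11, completes at 28
  Job 4: processing = 11, completes at 39
  Job 5: processing = 12, completes at 51
  Job 6: processing = 16, completes at 67
Sum of completion times = 208
Average completion time = 208/6 = 34.6667

34.6667


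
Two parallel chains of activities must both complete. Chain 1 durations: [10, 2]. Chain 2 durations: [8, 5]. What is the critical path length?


Path A total = 10 + 2 = 12
Path B total = 8 + 5 = 13
Critical path = longest path = max(12, 13) = 13

13


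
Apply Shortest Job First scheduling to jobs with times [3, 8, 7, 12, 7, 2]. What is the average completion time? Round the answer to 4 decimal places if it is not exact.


SJF order (ascending): [2, 3, 7, 7, 8, 12]
Completion times:
  Job 1: burst=2, C=2
  Job 2: burst=3, C=5
  Job 3: burst=7, C=12
  Job 4: burst=7, C=19
  Job 5: burst=8, C=27
  Job 6: burst=12, C=39
Average completion = 104/6 = 17.3333

17.3333


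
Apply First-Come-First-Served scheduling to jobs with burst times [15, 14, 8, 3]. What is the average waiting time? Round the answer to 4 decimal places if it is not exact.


FCFS order (as given): [15, 14, 8, 3]
Waiting times:
  Job 1: wait = 0
  Job 2: wait = 15
  Job 3: wait = 29
  Job 4: wait = 37
Sum of waiting times = 81
Average waiting time = 81/4 = 20.25

20.25


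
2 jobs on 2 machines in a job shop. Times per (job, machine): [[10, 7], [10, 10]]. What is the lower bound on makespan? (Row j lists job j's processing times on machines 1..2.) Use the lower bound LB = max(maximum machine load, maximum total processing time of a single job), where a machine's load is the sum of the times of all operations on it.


Machine loads:
  Machine 1: 10 + 10 = 20
  Machine 2: 7 + 10 = 17
Max machine load = 20
Job totals:
  Job 1: 17
  Job 2: 20
Max job total = 20
Lower bound = max(20, 20) = 20

20


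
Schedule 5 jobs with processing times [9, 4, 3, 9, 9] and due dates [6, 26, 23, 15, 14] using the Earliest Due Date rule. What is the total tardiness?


Sort by due date (EDD order): [(9, 6), (9, 14), (9, 15), (3, 23), (4, 26)]
Compute completion times and tardiness:
  Job 1: p=9, d=6, C=9, tardiness=max(0,9-6)=3
  Job 2: p=9, d=14, C=18, tardiness=max(0,18-14)=4
  Job 3: p=9, d=15, C=27, tardiness=max(0,27-15)=12
  Job 4: p=3, d=23, C=30, tardiness=max(0,30-23)=7
  Job 5: p=4, d=26, C=34, tardiness=max(0,34-26)=8
Total tardiness = 34

34


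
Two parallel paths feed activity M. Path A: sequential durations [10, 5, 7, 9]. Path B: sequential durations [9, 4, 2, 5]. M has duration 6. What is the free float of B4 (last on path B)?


ES(B4) = sum of predecessors on chain B = 15
EF(B4) = ES + duration = 15 + 5 = 20
Successor of B4 is M. ES(M) = max(sum(A), sum(B)) = max(31, 20) = 31
Free float = ES(successor) - EF(current) = 31 - 20 = 11

11


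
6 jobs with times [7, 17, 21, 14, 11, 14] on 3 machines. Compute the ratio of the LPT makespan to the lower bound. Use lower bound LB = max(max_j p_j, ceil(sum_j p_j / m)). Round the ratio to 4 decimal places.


LPT order: [21, 17, 14, 14, 11, 7]
Machine loads after assignment: [28, 28, 28]
LPT makespan = 28
Lower bound = max(max_job, ceil(total/3)) = max(21, 28) = 28
Ratio = 28 / 28 = 1.0

1.0


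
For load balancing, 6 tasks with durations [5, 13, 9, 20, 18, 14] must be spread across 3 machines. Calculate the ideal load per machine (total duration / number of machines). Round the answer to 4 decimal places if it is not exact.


Total processing time = 5 + 13 + 9 + 20 + 18 + 14 = 79
Number of machines = 3
Ideal balanced load = 79 / 3 = 26.3333

26.3333


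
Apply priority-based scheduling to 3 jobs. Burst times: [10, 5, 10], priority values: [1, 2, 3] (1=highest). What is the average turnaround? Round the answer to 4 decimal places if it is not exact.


Sort by priority (ascending = highest first):
Order: [(1, 10), (2, 5), (3, 10)]
Completion times:
  Priority 1, burst=10, C=10
  Priority 2, burst=5, C=15
  Priority 3, burst=10, C=25
Average turnaround = 50/3 = 16.6667

16.6667


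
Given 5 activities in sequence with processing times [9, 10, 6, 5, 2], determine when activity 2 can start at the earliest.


Activity 2 starts after activities 1 through 1 complete.
Predecessor durations: [9]
ES = 9 = 9

9


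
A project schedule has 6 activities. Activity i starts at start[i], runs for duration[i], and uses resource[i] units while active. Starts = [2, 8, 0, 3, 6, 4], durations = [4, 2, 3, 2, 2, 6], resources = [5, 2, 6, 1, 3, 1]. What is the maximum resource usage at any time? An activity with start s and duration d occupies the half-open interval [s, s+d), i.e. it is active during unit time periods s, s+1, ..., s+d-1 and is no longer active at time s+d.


Each activity i is active on [start_i, start_i + duration_i).
Compute total resource usage per time slot:
  t=0: active resources = [6], total = 6
  t=1: active resources = [6], total = 6
  t=2: active resources = [5, 6], total = 11
  t=3: active resources = [5, 1], total = 6
  t=4: active resources = [5, 1, 1], total = 7
  t=5: active resources = [5, 1], total = 6
  t=6: active resources = [3, 1], total = 4
  t=7: active resources = [3, 1], total = 4
  t=8: active resources = [2, 1], total = 3
  t=9: active resources = [2, 1], total = 3
Peak resource demand = 11

11


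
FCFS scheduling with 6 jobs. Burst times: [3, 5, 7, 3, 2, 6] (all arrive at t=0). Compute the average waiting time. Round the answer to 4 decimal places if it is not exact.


FCFS order (as given): [3, 5, 7, 3, 2, 6]
Waiting times:
  Job 1: wait = 0
  Job 2: wait = 3
  Job 3: wait = 8
  Job 4: wait = 15
  Job 5: wait = 18
  Job 6: wait = 20
Sum of waiting times = 64
Average waiting time = 64/6 = 10.6667

10.6667


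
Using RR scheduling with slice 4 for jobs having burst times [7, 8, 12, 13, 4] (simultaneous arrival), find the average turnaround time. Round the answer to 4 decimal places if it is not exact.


Time quantum = 4
Execution trace:
  J1 runs 4 units, time = 4
  J2 runs 4 units, time = 8
  J3 runs 4 units, time = 12
  J4 runs 4 units, time = 16
  J5 runs 4 units, time = 20
  J1 runs 3 units, time = 23
  J2 runs 4 units, time = 27
  J3 runs 4 units, time = 31
  J4 runs 4 units, time = 35
  J3 runs 4 units, time = 39
  J4 runs 4 units, time = 43
  J4 runs 1 units, time = 44
Finish times: [23, 27, 39, 44, 20]
Average turnaround = 153/5 = 30.6

30.6


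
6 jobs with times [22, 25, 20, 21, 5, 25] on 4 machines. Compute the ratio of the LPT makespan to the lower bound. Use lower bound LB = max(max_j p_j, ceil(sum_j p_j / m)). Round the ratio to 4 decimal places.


LPT order: [25, 25, 22, 21, 20, 5]
Machine loads after assignment: [25, 25, 27, 41]
LPT makespan = 41
Lower bound = max(max_job, ceil(total/4)) = max(25, 30) = 30
Ratio = 41 / 30 = 1.3667

1.3667


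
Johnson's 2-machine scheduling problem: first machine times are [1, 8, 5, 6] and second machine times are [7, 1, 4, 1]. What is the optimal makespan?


Apply Johnson's rule:
  Group 1 (a <= b): [(1, 1, 7)]
  Group 2 (a > b): [(3, 5, 4), (2, 8, 1), (4, 6, 1)]
Optimal job order: [1, 3, 2, 4]
Schedule:
  Job 1: M1 done at 1, M2 done at 8
  Job 3: M1 done at 6, M2 done at 12
  Job 2: M1 done at 14, M2 done at 15
  Job 4: M1 done at 20, M2 done at 21
Makespan = 21

21


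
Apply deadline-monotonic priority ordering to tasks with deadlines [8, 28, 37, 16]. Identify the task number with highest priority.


Sort tasks by relative deadline (ascending):
  Task 1: deadline = 8
  Task 4: deadline = 16
  Task 2: deadline = 28
  Task 3: deadline = 37
Priority order (highest first): [1, 4, 2, 3]
Highest priority task = 1

1


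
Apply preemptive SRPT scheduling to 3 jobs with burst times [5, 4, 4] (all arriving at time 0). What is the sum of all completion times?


Since all jobs arrive at t=0, SRPT equals SPT ordering.
SPT order: [4, 4, 5]
Completion times:
  Job 1: p=4, C=4
  Job 2: p=4, C=8
  Job 3: p=5, C=13
Total completion time = 4 + 8 + 13 = 25

25


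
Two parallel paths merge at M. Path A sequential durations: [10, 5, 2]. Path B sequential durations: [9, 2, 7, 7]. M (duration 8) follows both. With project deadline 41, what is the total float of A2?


Forward pass: ES(A2) = sum of predecessors on chain A = 10
EF = ES + duration = 10 + 5 = 15
Backward pass: LF(M) = deadline = 41; LS(M) = 41 - 8 = 33
LF(A2) = LS(M) - sum(successors on chain A) = 33 - 2 = 31
LS = LF - duration = 31 - 5 = 26
Total float = LS - ES = 26 - 10 = 16

16


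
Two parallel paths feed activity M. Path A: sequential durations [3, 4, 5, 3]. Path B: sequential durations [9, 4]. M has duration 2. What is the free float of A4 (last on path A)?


ES(A4) = sum of predecessors on chain A = 12
EF(A4) = ES + duration = 12 + 3 = 15
Successor of A4 is M. ES(M) = max(sum(A), sum(B)) = max(15, 13) = 15
Free float = ES(successor) - EF(current) = 15 - 15 = 0

0


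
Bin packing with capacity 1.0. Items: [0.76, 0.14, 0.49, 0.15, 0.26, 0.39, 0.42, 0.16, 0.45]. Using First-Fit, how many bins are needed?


Place items sequentially using First-Fit:
  Item 0.76 -> new Bin 1
  Item 0.14 -> Bin 1 (now 0.9)
  Item 0.49 -> new Bin 2
  Item 0.15 -> Bin 2 (now 0.64)
  Item 0.26 -> Bin 2 (now 0.9)
  Item 0.39 -> new Bin 3
  Item 0.42 -> Bin 3 (now 0.81)
  Item 0.16 -> Bin 3 (now 0.97)
  Item 0.45 -> new Bin 4
Total bins used = 4

4


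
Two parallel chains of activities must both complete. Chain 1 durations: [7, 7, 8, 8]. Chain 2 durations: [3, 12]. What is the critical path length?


Path A total = 7 + 7 + 8 + 8 = 30
Path B total = 3 + 12 = 15
Critical path = longest path = max(30, 15) = 30

30


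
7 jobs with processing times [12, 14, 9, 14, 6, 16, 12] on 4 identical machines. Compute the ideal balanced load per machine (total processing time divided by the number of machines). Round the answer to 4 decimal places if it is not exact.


Total processing time = 12 + 14 + 9 + 14 + 6 + 16 + 12 = 83
Number of machines = 4
Ideal balanced load = 83 / 4 = 20.75

20.75


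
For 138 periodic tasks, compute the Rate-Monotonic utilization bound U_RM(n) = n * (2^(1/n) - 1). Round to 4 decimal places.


Compute 2^(1/138) = 1.0050354411
Subtract 1: 1.0050354411 - 1 = 0.0050354411
Multiply by n: 138 * 0.0050354411 = 0.6948908718
Round to 4 dp: 0.6949

0.6949


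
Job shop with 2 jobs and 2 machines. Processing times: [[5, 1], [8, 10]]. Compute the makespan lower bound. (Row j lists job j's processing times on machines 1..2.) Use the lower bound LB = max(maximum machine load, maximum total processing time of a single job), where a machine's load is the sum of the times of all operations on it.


Machine loads:
  Machine 1: 5 + 8 = 13
  Machine 2: 1 + 10 = 11
Max machine load = 13
Job totals:
  Job 1: 6
  Job 2: 18
Max job total = 18
Lower bound = max(13, 18) = 18

18


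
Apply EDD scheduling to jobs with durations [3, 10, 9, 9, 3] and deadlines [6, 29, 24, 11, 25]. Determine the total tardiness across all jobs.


Sort by due date (EDD order): [(3, 6), (9, 11), (9, 24), (3, 25), (10, 29)]
Compute completion times and tardiness:
  Job 1: p=3, d=6, C=3, tardiness=max(0,3-6)=0
  Job 2: p=9, d=11, C=12, tardiness=max(0,12-11)=1
  Job 3: p=9, d=24, C=21, tardiness=max(0,21-24)=0
  Job 4: p=3, d=25, C=24, tardiness=max(0,24-25)=0
  Job 5: p=10, d=29, C=34, tardiness=max(0,34-29)=5
Total tardiness = 6

6


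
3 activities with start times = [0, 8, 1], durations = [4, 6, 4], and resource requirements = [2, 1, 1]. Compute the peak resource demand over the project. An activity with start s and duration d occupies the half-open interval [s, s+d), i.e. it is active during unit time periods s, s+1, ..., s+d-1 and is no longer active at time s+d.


Each activity i is active on [start_i, start_i + duration_i).
Compute total resource usage per time slot:
  t=0: active resources = [2], total = 2
  t=1: active resources = [2, 1], total = 3
  t=2: active resources = [2, 1], total = 3
  t=3: active resources = [2, 1], total = 3
  t=4: active resources = [1], total = 1
  t=5: active resources = [], total = 0
  t=6: active resources = [], total = 0
  t=7: active resources = [], total = 0
  t=8: active resources = [1], total = 1
  t=9: active resources = [1], total = 1
  t=10: active resources = [1], total = 1
  t=11: active resources = [1], total = 1
  t=12: active resources = [1], total = 1
  t=13: active resources = [1], total = 1
Peak resource demand = 3

3


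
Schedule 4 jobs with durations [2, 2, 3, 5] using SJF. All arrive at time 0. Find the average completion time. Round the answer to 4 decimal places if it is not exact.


SJF order (ascending): [2, 2, 3, 5]
Completion times:
  Job 1: burst=2, C=2
  Job 2: burst=2, C=4
  Job 3: burst=3, C=7
  Job 4: burst=5, C=12
Average completion = 25/4 = 6.25

6.25


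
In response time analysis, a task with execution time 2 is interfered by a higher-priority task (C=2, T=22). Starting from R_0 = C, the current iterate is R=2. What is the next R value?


R_next = C + ceil(R_prev / T_hp) * C_hp
ceil(2 / 22) = ceil(0.0909) = 1
Interference = 1 * 2 = 2
R_next = 2 + 2 = 4

4


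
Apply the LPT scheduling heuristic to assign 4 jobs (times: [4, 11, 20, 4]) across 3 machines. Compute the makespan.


Sort jobs in decreasing order (LPT): [20, 11, 4, 4]
Assign each job to the least loaded machine:
  Machine 1: jobs [20], load = 20
  Machine 2: jobs [11], load = 11
  Machine 3: jobs [4, 4], load = 8
Makespan = max load = 20

20


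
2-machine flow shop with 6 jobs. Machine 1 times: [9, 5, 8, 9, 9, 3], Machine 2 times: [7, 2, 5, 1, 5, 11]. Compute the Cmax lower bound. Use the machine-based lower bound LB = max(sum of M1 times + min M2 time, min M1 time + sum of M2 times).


LB1 = sum(M1 times) + min(M2 times) = 43 + 1 = 44
LB2 = min(M1 times) + sum(M2 times) = 3 + 31 = 34
Lower bound = max(LB1, LB2) = max(44, 34) = 44

44


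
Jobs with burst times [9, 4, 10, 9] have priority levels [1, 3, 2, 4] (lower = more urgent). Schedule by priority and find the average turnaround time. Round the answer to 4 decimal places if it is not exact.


Sort by priority (ascending = highest first):
Order: [(1, 9), (2, 10), (3, 4), (4, 9)]
Completion times:
  Priority 1, burst=9, C=9
  Priority 2, burst=10, C=19
  Priority 3, burst=4, C=23
  Priority 4, burst=9, C=32
Average turnaround = 83/4 = 20.75

20.75


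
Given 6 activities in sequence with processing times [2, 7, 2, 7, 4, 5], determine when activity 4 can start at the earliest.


Activity 4 starts after activities 1 through 3 complete.
Predecessor durations: [2, 7, 2]
ES = 2 + 7 + 2 = 11

11


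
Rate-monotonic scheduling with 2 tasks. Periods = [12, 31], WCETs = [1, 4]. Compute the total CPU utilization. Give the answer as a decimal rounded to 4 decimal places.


Compute individual utilizations (exact fractions):
  Task 1: C/T = 1/12 (approx. 0.0833)
  Task 2: C/T = 4/31 (approx. 0.129)
Total utilization U = 1/12 + 4/31 = 79/372
Rounded to 4 decimal places: U = 0.2124
RM (Liu & Layland) bound for 2 tasks = 0.828427; compare with U = 79/372 (approx. 0.212366)
U <= bound, so schedulable by RM sufficient condition.

0.2124


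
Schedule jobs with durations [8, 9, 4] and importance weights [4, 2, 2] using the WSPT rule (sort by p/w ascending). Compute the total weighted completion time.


Compute p/w ratios and sort ascending (WSPT): [(8, 4), (4, 2), (9, 2)]
Compute weighted completion times:
  Job (p=8,w=4): C=8, w*C=4*8=32
  Job (p=4,w=2): C=12, w*C=2*12=24
  Job (p=9,w=2): C=21, w*C=2*21=42
Total weighted completion time = 98

98


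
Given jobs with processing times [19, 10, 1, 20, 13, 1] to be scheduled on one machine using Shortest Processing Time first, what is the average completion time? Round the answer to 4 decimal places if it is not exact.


Sort jobs by processing time (SPT order): [1, 1, 10, 13, 19, 20]
Compute completion times sequentially:
  Job 1: processing = 1, completes at 1
  Job 2: processing = 1, completes at 2
  Job 3: processing = 10, completes at 12
  Job 4: processing = 13, completes at 25
  Job 5: processing = 19, completes at 44
  Job 6: processing = 20, completes at 64
Sum of completion times = 148
Average completion time = 148/6 = 24.6667

24.6667


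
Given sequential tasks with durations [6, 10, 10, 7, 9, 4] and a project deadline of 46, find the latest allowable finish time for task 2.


LF(activity 2) = deadline - sum of successor durations
Successors: activities 3 through 6 with durations [10, 7, 9, 4]
Sum of successor durations = 30
LF = 46 - 30 = 16

16


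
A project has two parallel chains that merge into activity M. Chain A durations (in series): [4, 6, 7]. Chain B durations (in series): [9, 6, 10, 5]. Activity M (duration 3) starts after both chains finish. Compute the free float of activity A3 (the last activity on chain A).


ES(A3) = sum of predecessors on chain A = 10
EF(A3) = ES + duration = 10 + 7 = 17
Successor of A3 is M. ES(M) = max(sum(A), sum(B)) = max(17, 30) = 30
Free float = ES(successor) - EF(current) = 30 - 17 = 13

13


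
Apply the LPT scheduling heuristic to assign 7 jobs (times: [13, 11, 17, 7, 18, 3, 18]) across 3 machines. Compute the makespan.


Sort jobs in decreasing order (LPT): [18, 18, 17, 13, 11, 7, 3]
Assign each job to the least loaded machine:
  Machine 1: jobs [18, 11], load = 29
  Machine 2: jobs [18, 7, 3], load = 28
  Machine 3: jobs [17, 13], load = 30
Makespan = max load = 30

30


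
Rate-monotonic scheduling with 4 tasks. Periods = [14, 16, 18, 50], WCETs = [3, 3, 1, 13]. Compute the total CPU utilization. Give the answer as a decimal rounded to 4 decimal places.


Compute individual utilizations (exact fractions):
  Task 1: C/T = 3/14 (approx. 0.2143)
  Task 2: C/T = 3/16 (approx. 0.1875)
  Task 3: C/T = 1/18 (approx. 0.0556)
  Task 4: C/T = 13/50 (approx. 0.26)
Total utilization U = 3/14 + 3/16 + 1/18 + 13/50 = 18077/25200
Rounded to 4 decimal places: U = 0.7173
RM (Liu & Layland) bound for 4 tasks = 0.756828; compare with U = 18077/25200 (approx. 0.717341)
U <= bound, so schedulable by RM sufficient condition.

0.7173


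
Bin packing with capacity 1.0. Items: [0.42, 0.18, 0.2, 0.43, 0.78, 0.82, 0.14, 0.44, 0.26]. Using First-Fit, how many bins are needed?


Place items sequentially using First-Fit:
  Item 0.42 -> new Bin 1
  Item 0.18 -> Bin 1 (now 0.6)
  Item 0.2 -> Bin 1 (now 0.8)
  Item 0.43 -> new Bin 2
  Item 0.78 -> new Bin 3
  Item 0.82 -> new Bin 4
  Item 0.14 -> Bin 1 (now 0.94)
  Item 0.44 -> Bin 2 (now 0.87)
  Item 0.26 -> new Bin 5
Total bins used = 5

5


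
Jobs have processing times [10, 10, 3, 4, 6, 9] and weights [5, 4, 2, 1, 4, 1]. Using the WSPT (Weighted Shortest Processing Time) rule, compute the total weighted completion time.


Compute p/w ratios and sort ascending (WSPT): [(3, 2), (6, 4), (10, 5), (10, 4), (4, 1), (9, 1)]
Compute weighted completion times:
  Job (p=3,w=2): C=3, w*C=2*3=6
  Job (p=6,w=4): C=9, w*C=4*9=36
  Job (p=10,w=5): C=19, w*C=5*19=95
  Job (p=10,w=4): C=29, w*C=4*29=116
  Job (p=4,w=1): C=33, w*C=1*33=33
  Job (p=9,w=1): C=42, w*C=1*42=42
Total weighted completion time = 328

328


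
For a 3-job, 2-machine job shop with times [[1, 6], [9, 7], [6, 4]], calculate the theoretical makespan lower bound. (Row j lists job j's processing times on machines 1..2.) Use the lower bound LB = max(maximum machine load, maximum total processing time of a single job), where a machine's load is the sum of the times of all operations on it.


Machine loads:
  Machine 1: 1 + 9 + 6 = 16
  Machine 2: 6 + 7 + 4 = 17
Max machine load = 17
Job totals:
  Job 1: 7
  Job 2: 16
  Job 3: 10
Max job total = 16
Lower bound = max(17, 16) = 17

17


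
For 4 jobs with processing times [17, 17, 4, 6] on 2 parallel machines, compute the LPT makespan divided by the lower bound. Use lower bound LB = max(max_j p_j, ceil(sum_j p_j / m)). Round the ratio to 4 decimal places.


LPT order: [17, 17, 6, 4]
Machine loads after assignment: [23, 21]
LPT makespan = 23
Lower bound = max(max_job, ceil(total/2)) = max(17, 22) = 22
Ratio = 23 / 22 = 1.0455

1.0455


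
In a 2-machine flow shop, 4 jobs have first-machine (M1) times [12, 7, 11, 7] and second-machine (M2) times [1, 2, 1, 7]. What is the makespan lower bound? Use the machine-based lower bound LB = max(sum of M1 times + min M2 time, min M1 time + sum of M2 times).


LB1 = sum(M1 times) + min(M2 times) = 37 + 1 = 38
LB2 = min(M1 times) + sum(M2 times) = 7 + 11 = 18
Lower bound = max(LB1, LB2) = max(38, 18) = 38

38


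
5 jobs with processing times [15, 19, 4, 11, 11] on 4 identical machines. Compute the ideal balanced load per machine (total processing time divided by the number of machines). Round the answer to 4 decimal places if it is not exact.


Total processing time = 15 + 19 + 4 + 11 + 11 = 60
Number of machines = 4
Ideal balanced load = 60 / 4 = 15.0

15.0


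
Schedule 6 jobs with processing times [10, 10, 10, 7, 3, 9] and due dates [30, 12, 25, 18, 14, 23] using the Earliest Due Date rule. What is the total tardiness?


Sort by due date (EDD order): [(10, 12), (3, 14), (7, 18), (9, 23), (10, 25), (10, 30)]
Compute completion times and tardiness:
  Job 1: p=10, d=12, C=10, tardiness=max(0,10-12)=0
  Job 2: p=3, d=14, C=13, tardiness=max(0,13-14)=0
  Job 3: p=7, d=18, C=20, tardiness=max(0,20-18)=2
  Job 4: p=9, d=23, C=29, tardiness=max(0,29-23)=6
  Job 5: p=10, d=25, C=39, tardiness=max(0,39-25)=14
  Job 6: p=10, d=30, C=49, tardiness=max(0,49-30)=19
Total tardiness = 41

41


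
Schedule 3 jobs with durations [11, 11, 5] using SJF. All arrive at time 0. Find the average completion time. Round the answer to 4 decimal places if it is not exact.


SJF order (ascending): [5, 11, 11]
Completion times:
  Job 1: burst=5, C=5
  Job 2: burst=11, C=16
  Job 3: burst=11, C=27
Average completion = 48/3 = 16.0

16.0


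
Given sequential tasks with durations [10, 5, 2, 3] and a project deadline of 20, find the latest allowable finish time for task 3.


LF(activity 3) = deadline - sum of successor durations
Successors: activities 4 through 4 with durations [3]
Sum of successor durations = 3
LF = 20 - 3 = 17

17


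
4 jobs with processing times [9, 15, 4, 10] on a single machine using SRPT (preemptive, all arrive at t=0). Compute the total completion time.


Since all jobs arrive at t=0, SRPT equals SPT ordering.
SPT order: [4, 9, 10, 15]
Completion times:
  Job 1: p=4, C=4
  Job 2: p=9, C=13
  Job 3: p=10, C=23
  Job 4: p=15, C=38
Total completion time = 4 + 13 + 23 + 38 = 78

78


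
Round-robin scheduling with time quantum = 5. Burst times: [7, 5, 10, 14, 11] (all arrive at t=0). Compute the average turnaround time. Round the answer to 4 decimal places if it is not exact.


Time quantum = 5
Execution trace:
  J1 runs 5 units, time = 5
  J2 runs 5 units, time = 10
  J3 runs 5 units, time = 15
  J4 runs 5 units, time = 20
  J5 runs 5 units, time = 25
  J1 runs 2 units, time = 27
  J3 runs 5 units, time = 32
  J4 runs 5 units, time = 37
  J5 runs 5 units, time = 42
  J4 runs 4 units, time = 46
  J5 runs 1 units, time = 47
Finish times: [27, 10, 32, 46, 47]
Average turnaround = 162/5 = 32.4

32.4


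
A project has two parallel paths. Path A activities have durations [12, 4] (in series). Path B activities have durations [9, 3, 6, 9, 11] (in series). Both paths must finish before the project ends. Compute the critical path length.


Path A total = 12 + 4 = 16
Path B total = 9 + 3 + 6 + 9 + 11 = 38
Critical path = longest path = max(16, 38) = 38

38


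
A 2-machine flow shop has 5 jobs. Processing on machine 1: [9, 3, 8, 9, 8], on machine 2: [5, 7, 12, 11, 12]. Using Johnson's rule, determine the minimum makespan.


Apply Johnson's rule:
  Group 1 (a <= b): [(2, 3, 7), (3, 8, 12), (5, 8, 12), (4, 9, 11)]
  Group 2 (a > b): [(1, 9, 5)]
Optimal job order: [2, 3, 5, 4, 1]
Schedule:
  Job 2: M1 done at 3, M2 done at 10
  Job 3: M1 done at 11, M2 done at 23
  Job 5: M1 done at 19, M2 done at 35
  Job 4: M1 done at 28, M2 done at 46
  Job 1: M1 done at 37, M2 done at 51
Makespan = 51

51
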